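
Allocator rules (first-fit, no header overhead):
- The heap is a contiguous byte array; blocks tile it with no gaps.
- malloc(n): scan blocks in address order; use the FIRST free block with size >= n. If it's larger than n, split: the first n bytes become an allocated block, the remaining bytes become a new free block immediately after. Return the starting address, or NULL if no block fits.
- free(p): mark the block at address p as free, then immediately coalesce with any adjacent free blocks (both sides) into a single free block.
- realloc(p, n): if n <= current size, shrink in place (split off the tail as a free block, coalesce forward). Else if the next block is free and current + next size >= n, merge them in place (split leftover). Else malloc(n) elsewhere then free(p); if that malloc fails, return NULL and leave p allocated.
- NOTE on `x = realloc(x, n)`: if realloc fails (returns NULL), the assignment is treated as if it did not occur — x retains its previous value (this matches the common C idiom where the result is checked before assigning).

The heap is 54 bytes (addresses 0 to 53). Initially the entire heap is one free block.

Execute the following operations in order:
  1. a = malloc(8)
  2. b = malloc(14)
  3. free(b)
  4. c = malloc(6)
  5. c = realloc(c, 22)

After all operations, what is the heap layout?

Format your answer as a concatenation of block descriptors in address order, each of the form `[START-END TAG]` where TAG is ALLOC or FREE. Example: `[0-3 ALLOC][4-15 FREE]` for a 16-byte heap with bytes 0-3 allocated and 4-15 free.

Answer: [0-7 ALLOC][8-29 ALLOC][30-53 FREE]

Derivation:
Op 1: a = malloc(8) -> a = 0; heap: [0-7 ALLOC][8-53 FREE]
Op 2: b = malloc(14) -> b = 8; heap: [0-7 ALLOC][8-21 ALLOC][22-53 FREE]
Op 3: free(b) -> (freed b); heap: [0-7 ALLOC][8-53 FREE]
Op 4: c = malloc(6) -> c = 8; heap: [0-7 ALLOC][8-13 ALLOC][14-53 FREE]
Op 5: c = realloc(c, 22) -> c = 8; heap: [0-7 ALLOC][8-29 ALLOC][30-53 FREE]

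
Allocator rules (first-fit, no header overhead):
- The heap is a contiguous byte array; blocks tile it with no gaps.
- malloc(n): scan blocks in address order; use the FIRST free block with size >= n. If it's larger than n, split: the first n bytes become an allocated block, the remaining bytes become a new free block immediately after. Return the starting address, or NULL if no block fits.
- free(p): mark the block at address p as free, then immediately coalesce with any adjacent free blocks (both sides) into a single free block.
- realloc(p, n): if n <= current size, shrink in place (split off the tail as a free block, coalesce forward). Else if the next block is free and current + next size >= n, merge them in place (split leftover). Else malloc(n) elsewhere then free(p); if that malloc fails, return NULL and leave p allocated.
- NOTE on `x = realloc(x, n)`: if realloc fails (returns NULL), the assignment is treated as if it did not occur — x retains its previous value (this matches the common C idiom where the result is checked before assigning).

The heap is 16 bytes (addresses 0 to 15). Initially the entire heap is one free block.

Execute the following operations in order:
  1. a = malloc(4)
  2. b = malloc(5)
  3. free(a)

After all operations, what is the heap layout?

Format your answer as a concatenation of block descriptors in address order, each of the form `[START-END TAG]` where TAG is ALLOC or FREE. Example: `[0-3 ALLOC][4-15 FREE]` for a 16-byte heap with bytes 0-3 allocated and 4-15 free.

Op 1: a = malloc(4) -> a = 0; heap: [0-3 ALLOC][4-15 FREE]
Op 2: b = malloc(5) -> b = 4; heap: [0-3 ALLOC][4-8 ALLOC][9-15 FREE]
Op 3: free(a) -> (freed a); heap: [0-3 FREE][4-8 ALLOC][9-15 FREE]

Answer: [0-3 FREE][4-8 ALLOC][9-15 FREE]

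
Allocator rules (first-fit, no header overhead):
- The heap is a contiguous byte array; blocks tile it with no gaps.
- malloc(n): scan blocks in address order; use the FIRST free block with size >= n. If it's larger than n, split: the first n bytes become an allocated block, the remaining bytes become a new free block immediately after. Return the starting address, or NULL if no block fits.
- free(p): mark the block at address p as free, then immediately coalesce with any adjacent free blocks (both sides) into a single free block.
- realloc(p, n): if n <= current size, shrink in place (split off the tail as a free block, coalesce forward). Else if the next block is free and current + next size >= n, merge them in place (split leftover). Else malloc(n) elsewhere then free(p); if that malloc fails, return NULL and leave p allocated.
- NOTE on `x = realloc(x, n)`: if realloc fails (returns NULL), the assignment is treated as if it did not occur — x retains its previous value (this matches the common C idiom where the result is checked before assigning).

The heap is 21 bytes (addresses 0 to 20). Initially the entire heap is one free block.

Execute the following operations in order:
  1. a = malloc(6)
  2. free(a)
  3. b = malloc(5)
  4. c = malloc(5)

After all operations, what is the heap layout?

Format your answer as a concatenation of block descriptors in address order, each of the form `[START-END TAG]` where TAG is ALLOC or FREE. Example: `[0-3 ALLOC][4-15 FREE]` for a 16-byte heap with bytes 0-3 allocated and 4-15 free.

Op 1: a = malloc(6) -> a = 0; heap: [0-5 ALLOC][6-20 FREE]
Op 2: free(a) -> (freed a); heap: [0-20 FREE]
Op 3: b = malloc(5) -> b = 0; heap: [0-4 ALLOC][5-20 FREE]
Op 4: c = malloc(5) -> c = 5; heap: [0-4 ALLOC][5-9 ALLOC][10-20 FREE]

Answer: [0-4 ALLOC][5-9 ALLOC][10-20 FREE]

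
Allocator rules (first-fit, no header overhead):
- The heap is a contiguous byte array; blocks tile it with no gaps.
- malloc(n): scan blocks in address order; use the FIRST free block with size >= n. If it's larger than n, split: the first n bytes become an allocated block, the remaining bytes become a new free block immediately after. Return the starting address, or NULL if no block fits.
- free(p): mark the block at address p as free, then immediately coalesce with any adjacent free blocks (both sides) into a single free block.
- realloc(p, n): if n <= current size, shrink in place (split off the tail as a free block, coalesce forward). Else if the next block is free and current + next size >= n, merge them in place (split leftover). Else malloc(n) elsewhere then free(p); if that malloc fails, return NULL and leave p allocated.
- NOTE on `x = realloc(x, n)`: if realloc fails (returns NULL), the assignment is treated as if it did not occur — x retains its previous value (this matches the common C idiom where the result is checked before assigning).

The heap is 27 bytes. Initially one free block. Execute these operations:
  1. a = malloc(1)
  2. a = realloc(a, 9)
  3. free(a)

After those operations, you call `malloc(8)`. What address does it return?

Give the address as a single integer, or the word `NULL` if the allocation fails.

Op 1: a = malloc(1) -> a = 0; heap: [0-0 ALLOC][1-26 FREE]
Op 2: a = realloc(a, 9) -> a = 0; heap: [0-8 ALLOC][9-26 FREE]
Op 3: free(a) -> (freed a); heap: [0-26 FREE]
malloc(8): first-fit scan over [0-26 FREE] -> 0

Answer: 0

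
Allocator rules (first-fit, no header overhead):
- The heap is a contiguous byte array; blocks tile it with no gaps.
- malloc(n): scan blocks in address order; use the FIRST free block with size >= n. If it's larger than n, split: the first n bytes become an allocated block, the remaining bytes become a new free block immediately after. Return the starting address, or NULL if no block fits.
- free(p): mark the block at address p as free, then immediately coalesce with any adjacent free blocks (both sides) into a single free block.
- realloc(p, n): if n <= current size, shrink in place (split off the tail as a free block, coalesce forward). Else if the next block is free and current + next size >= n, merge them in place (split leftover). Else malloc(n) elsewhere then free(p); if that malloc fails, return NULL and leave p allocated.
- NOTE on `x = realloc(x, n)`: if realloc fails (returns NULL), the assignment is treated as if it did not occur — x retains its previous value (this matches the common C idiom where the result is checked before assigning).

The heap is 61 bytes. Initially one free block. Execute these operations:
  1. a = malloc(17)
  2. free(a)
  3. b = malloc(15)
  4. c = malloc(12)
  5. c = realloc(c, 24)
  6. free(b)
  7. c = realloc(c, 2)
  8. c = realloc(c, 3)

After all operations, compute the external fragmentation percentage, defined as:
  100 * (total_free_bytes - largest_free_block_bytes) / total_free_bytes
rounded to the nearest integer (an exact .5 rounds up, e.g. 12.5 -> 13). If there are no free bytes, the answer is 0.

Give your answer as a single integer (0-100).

Op 1: a = malloc(17) -> a = 0; heap: [0-16 ALLOC][17-60 FREE]
Op 2: free(a) -> (freed a); heap: [0-60 FREE]
Op 3: b = malloc(15) -> b = 0; heap: [0-14 ALLOC][15-60 FREE]
Op 4: c = malloc(12) -> c = 15; heap: [0-14 ALLOC][15-26 ALLOC][27-60 FREE]
Op 5: c = realloc(c, 24) -> c = 15; heap: [0-14 ALLOC][15-38 ALLOC][39-60 FREE]
Op 6: free(b) -> (freed b); heap: [0-14 FREE][15-38 ALLOC][39-60 FREE]
Op 7: c = realloc(c, 2) -> c = 15; heap: [0-14 FREE][15-16 ALLOC][17-60 FREE]
Op 8: c = realloc(c, 3) -> c = 15; heap: [0-14 FREE][15-17 ALLOC][18-60 FREE]
Free blocks: [15 43] total_free=58 largest=43 -> 100*(58-43)/58 = 1500/58 ≈ 25.862 -> rounds to 26

Answer: 26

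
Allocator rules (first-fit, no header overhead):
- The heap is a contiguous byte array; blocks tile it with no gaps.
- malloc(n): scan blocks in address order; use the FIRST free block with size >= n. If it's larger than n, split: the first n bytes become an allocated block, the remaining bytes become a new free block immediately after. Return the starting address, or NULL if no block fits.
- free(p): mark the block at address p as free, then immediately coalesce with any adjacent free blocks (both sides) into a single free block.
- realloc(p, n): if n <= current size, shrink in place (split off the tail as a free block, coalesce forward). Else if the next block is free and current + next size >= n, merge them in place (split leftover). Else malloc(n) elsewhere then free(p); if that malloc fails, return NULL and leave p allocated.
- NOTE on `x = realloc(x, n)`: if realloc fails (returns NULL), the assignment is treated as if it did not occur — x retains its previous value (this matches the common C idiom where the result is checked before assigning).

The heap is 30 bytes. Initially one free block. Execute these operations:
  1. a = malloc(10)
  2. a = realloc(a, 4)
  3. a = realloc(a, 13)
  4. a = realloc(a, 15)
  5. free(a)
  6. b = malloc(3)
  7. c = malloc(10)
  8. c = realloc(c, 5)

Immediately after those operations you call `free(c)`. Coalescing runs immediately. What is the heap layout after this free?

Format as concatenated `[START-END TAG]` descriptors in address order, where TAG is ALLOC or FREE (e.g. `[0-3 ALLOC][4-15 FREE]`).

Answer: [0-2 ALLOC][3-29 FREE]

Derivation:
Op 1: a = malloc(10) -> a = 0; heap: [0-9 ALLOC][10-29 FREE]
Op 2: a = realloc(a, 4) -> a = 0; heap: [0-3 ALLOC][4-29 FREE]
Op 3: a = realloc(a, 13) -> a = 0; heap: [0-12 ALLOC][13-29 FREE]
Op 4: a = realloc(a, 15) -> a = 0; heap: [0-14 ALLOC][15-29 FREE]
Op 5: free(a) -> (freed a); heap: [0-29 FREE]
Op 6: b = malloc(3) -> b = 0; heap: [0-2 ALLOC][3-29 FREE]
Op 7: c = malloc(10) -> c = 3; heap: [0-2 ALLOC][3-12 ALLOC][13-29 FREE]
Op 8: c = realloc(c, 5) -> c = 3; heap: [0-2 ALLOC][3-7 ALLOC][8-29 FREE]
free(c): c = 3 -> block [3-7 ALLOC]; mark free, coalesce with adjacent free neighbors -> [0-2 ALLOC][3-29 FREE]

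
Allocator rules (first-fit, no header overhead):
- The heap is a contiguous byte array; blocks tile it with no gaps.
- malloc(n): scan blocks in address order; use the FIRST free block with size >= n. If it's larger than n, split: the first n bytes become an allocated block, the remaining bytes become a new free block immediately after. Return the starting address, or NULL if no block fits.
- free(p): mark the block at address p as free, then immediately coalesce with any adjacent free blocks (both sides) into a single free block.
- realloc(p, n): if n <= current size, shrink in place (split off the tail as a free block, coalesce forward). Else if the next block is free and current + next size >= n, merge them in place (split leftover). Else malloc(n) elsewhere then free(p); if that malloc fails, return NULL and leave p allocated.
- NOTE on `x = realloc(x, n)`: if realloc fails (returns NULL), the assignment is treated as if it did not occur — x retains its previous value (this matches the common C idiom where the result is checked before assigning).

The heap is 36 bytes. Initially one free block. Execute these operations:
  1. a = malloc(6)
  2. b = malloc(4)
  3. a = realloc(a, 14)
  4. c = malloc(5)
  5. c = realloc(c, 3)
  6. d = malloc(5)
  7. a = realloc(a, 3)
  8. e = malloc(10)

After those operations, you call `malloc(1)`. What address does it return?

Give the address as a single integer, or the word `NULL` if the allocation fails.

Answer: 3

Derivation:
Op 1: a = malloc(6) -> a = 0; heap: [0-5 ALLOC][6-35 FREE]
Op 2: b = malloc(4) -> b = 6; heap: [0-5 ALLOC][6-9 ALLOC][10-35 FREE]
Op 3: a = realloc(a, 14) -> a = 10; heap: [0-5 FREE][6-9 ALLOC][10-23 ALLOC][24-35 FREE]
Op 4: c = malloc(5) -> c = 0; heap: [0-4 ALLOC][5-5 FREE][6-9 ALLOC][10-23 ALLOC][24-35 FREE]
Op 5: c = realloc(c, 3) -> c = 0; heap: [0-2 ALLOC][3-5 FREE][6-9 ALLOC][10-23 ALLOC][24-35 FREE]
Op 6: d = malloc(5) -> d = 24; heap: [0-2 ALLOC][3-5 FREE][6-9 ALLOC][10-23 ALLOC][24-28 ALLOC][29-35 FREE]
Op 7: a = realloc(a, 3) -> a = 10; heap: [0-2 ALLOC][3-5 FREE][6-9 ALLOC][10-12 ALLOC][13-23 FREE][24-28 ALLOC][29-35 FREE]
Op 8: e = malloc(10) -> e = 13; heap: [0-2 ALLOC][3-5 FREE][6-9 ALLOC][10-12 ALLOC][13-22 ALLOC][23-23 FREE][24-28 ALLOC][29-35 FREE]
malloc(1): first-fit scan over [0-2 ALLOC][3-5 FREE][6-9 ALLOC][10-12 ALLOC][13-22 ALLOC][23-23 FREE][24-28 ALLOC][29-35 FREE] -> 3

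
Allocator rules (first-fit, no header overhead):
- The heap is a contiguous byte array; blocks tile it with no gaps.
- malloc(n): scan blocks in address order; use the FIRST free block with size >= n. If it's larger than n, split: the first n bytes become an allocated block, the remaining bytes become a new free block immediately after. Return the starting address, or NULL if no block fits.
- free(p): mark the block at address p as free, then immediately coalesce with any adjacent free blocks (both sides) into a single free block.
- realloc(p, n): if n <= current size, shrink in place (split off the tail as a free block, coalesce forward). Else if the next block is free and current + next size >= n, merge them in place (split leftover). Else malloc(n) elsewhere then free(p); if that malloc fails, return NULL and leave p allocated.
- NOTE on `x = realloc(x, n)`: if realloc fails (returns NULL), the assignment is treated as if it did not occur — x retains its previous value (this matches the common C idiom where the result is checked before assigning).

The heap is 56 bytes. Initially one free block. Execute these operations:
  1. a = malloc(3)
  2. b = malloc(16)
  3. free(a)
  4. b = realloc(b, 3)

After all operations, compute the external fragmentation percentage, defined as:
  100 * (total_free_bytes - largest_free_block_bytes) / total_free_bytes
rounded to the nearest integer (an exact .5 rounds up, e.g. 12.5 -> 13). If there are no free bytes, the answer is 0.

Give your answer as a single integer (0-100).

Op 1: a = malloc(3) -> a = 0; heap: [0-2 ALLOC][3-55 FREE]
Op 2: b = malloc(16) -> b = 3; heap: [0-2 ALLOC][3-18 ALLOC][19-55 FREE]
Op 3: free(a) -> (freed a); heap: [0-2 FREE][3-18 ALLOC][19-55 FREE]
Op 4: b = realloc(b, 3) -> b = 3; heap: [0-2 FREE][3-5 ALLOC][6-55 FREE]
Free blocks: [3 50] total_free=53 largest=50 -> 100*(53-50)/53 = 300/53 ≈ 5.660 -> rounds to 6

Answer: 6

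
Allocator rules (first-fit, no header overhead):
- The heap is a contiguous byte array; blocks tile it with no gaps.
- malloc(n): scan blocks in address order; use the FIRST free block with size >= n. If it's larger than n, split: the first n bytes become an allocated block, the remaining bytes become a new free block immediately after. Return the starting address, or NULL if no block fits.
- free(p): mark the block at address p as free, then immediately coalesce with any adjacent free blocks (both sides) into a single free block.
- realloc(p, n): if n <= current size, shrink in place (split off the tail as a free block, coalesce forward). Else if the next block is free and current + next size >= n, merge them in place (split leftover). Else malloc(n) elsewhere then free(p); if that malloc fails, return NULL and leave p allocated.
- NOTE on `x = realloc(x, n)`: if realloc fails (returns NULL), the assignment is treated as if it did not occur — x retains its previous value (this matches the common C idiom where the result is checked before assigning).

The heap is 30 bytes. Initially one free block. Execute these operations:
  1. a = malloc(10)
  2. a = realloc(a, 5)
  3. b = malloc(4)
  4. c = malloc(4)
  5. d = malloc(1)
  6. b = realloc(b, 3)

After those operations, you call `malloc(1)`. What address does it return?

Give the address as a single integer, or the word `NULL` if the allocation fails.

Answer: 8

Derivation:
Op 1: a = malloc(10) -> a = 0; heap: [0-9 ALLOC][10-29 FREE]
Op 2: a = realloc(a, 5) -> a = 0; heap: [0-4 ALLOC][5-29 FREE]
Op 3: b = malloc(4) -> b = 5; heap: [0-4 ALLOC][5-8 ALLOC][9-29 FREE]
Op 4: c = malloc(4) -> c = 9; heap: [0-4 ALLOC][5-8 ALLOC][9-12 ALLOC][13-29 FREE]
Op 5: d = malloc(1) -> d = 13; heap: [0-4 ALLOC][5-8 ALLOC][9-12 ALLOC][13-13 ALLOC][14-29 FREE]
Op 6: b = realloc(b, 3) -> b = 5; heap: [0-4 ALLOC][5-7 ALLOC][8-8 FREE][9-12 ALLOC][13-13 ALLOC][14-29 FREE]
malloc(1): first-fit scan over [0-4 ALLOC][5-7 ALLOC][8-8 FREE][9-12 ALLOC][13-13 ALLOC][14-29 FREE] -> 8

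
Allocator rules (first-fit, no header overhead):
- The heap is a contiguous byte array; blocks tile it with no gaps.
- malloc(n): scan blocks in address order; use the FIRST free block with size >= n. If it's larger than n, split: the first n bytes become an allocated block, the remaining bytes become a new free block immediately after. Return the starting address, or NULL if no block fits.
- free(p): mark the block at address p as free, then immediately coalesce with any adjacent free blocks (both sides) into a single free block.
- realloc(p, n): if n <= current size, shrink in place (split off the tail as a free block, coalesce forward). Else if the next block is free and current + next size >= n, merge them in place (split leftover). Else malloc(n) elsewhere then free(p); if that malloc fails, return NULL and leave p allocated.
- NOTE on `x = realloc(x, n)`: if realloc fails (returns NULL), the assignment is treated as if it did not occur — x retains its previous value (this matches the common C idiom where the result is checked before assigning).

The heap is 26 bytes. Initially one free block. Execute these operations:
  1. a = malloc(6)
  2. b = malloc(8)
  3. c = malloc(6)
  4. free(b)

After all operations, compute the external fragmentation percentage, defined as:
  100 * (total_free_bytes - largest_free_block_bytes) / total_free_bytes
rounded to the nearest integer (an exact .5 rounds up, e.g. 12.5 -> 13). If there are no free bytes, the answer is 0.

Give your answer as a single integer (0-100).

Op 1: a = malloc(6) -> a = 0; heap: [0-5 ALLOC][6-25 FREE]
Op 2: b = malloc(8) -> b = 6; heap: [0-5 ALLOC][6-13 ALLOC][14-25 FREE]
Op 3: c = malloc(6) -> c = 14; heap: [0-5 ALLOC][6-13 ALLOC][14-19 ALLOC][20-25 FREE]
Op 4: free(b) -> (freed b); heap: [0-5 ALLOC][6-13 FREE][14-19 ALLOC][20-25 FREE]
Free blocks: [8 6] total_free=14 largest=8 -> 100*(14-8)/14 = 600/14 ≈ 42.857 -> rounds to 43

Answer: 43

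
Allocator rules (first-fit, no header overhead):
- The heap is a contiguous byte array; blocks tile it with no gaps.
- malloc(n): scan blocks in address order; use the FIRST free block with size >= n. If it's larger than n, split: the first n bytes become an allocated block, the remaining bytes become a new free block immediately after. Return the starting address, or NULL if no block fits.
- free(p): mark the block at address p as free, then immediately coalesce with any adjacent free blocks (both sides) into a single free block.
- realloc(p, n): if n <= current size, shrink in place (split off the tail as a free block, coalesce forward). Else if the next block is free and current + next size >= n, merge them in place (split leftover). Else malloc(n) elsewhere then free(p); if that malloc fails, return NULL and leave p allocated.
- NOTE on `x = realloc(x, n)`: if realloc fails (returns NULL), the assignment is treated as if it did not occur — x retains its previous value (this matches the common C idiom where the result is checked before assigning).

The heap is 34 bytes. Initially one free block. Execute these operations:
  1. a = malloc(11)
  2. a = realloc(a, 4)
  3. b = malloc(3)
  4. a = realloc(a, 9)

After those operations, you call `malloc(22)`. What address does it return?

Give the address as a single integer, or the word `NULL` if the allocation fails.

Answer: NULL

Derivation:
Op 1: a = malloc(11) -> a = 0; heap: [0-10 ALLOC][11-33 FREE]
Op 2: a = realloc(a, 4) -> a = 0; heap: [0-3 ALLOC][4-33 FREE]
Op 3: b = malloc(3) -> b = 4; heap: [0-3 ALLOC][4-6 ALLOC][7-33 FREE]
Op 4: a = realloc(a, 9) -> a = 7; heap: [0-3 FREE][4-6 ALLOC][7-15 ALLOC][16-33 FREE]
malloc(22): first-fit scan over [0-3 FREE][4-6 ALLOC][7-15 ALLOC][16-33 FREE] -> NULL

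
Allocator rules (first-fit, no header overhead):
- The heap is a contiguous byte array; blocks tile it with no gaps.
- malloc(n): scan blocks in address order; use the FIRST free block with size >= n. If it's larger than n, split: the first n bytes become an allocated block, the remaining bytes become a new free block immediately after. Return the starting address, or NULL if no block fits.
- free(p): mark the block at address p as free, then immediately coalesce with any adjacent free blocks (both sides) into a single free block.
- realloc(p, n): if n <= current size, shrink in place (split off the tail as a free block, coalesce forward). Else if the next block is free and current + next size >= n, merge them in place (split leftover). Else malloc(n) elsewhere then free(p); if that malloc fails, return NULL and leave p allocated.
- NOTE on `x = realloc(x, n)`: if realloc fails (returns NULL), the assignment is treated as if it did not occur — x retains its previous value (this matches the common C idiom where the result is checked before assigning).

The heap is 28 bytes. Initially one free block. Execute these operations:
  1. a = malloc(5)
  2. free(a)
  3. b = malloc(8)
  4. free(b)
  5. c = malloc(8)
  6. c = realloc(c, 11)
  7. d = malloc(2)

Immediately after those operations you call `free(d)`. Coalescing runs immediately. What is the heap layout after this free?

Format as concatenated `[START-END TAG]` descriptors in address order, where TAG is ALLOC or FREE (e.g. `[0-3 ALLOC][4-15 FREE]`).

Answer: [0-10 ALLOC][11-27 FREE]

Derivation:
Op 1: a = malloc(5) -> a = 0; heap: [0-4 ALLOC][5-27 FREE]
Op 2: free(a) -> (freed a); heap: [0-27 FREE]
Op 3: b = malloc(8) -> b = 0; heap: [0-7 ALLOC][8-27 FREE]
Op 4: free(b) -> (freed b); heap: [0-27 FREE]
Op 5: c = malloc(8) -> c = 0; heap: [0-7 ALLOC][8-27 FREE]
Op 6: c = realloc(c, 11) -> c = 0; heap: [0-10 ALLOC][11-27 FREE]
Op 7: d = malloc(2) -> d = 11; heap: [0-10 ALLOC][11-12 ALLOC][13-27 FREE]
free(d): d = 11 -> block [11-12 ALLOC]; mark free, coalesce with adjacent free neighbors -> [0-10 ALLOC][11-27 FREE]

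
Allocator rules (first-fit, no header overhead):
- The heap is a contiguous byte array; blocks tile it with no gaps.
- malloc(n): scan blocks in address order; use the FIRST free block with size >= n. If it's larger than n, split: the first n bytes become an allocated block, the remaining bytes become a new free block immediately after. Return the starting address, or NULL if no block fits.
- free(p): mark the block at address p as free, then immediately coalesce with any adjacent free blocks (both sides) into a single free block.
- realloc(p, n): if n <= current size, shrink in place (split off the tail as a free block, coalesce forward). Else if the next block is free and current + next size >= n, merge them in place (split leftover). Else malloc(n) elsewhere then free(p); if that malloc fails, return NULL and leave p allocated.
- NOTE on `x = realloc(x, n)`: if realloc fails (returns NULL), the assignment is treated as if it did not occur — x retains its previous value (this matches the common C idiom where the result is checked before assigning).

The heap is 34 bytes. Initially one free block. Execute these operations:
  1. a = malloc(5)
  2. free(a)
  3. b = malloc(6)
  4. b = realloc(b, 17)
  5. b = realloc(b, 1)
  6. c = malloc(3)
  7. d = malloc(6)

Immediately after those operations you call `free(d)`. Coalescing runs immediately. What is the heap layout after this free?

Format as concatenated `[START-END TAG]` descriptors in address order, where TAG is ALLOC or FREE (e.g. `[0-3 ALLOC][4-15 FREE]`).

Op 1: a = malloc(5) -> a = 0; heap: [0-4 ALLOC][5-33 FREE]
Op 2: free(a) -> (freed a); heap: [0-33 FREE]
Op 3: b = malloc(6) -> b = 0; heap: [0-5 ALLOC][6-33 FREE]
Op 4: b = realloc(b, 17) -> b = 0; heap: [0-16 ALLOC][17-33 FREE]
Op 5: b = realloc(b, 1) -> b = 0; heap: [0-0 ALLOC][1-33 FREE]
Op 6: c = malloc(3) -> c = 1; heap: [0-0 ALLOC][1-3 ALLOC][4-33 FREE]
Op 7: d = malloc(6) -> d = 4; heap: [0-0 ALLOC][1-3 ALLOC][4-9 ALLOC][10-33 FREE]
free(d): d = 4 -> block [4-9 ALLOC]; mark free, coalesce with adjacent free neighbors -> [0-0 ALLOC][1-3 ALLOC][4-33 FREE]

Answer: [0-0 ALLOC][1-3 ALLOC][4-33 FREE]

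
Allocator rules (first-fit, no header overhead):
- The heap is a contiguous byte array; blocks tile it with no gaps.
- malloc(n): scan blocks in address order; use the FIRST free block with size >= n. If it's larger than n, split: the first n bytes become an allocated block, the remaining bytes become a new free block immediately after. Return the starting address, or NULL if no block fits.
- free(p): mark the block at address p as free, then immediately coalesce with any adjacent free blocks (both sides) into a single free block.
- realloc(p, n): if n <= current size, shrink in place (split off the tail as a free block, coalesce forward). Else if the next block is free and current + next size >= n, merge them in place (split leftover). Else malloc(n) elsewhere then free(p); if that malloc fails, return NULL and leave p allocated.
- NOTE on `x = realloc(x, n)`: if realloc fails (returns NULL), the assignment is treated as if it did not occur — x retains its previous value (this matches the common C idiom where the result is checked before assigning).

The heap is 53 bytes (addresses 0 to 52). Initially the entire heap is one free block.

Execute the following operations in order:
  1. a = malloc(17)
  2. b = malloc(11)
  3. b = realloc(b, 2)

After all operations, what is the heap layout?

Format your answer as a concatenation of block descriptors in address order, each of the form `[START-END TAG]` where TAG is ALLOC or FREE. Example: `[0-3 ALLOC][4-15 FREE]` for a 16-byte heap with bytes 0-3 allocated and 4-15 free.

Answer: [0-16 ALLOC][17-18 ALLOC][19-52 FREE]

Derivation:
Op 1: a = malloc(17) -> a = 0; heap: [0-16 ALLOC][17-52 FREE]
Op 2: b = malloc(11) -> b = 17; heap: [0-16 ALLOC][17-27 ALLOC][28-52 FREE]
Op 3: b = realloc(b, 2) -> b = 17; heap: [0-16 ALLOC][17-18 ALLOC][19-52 FREE]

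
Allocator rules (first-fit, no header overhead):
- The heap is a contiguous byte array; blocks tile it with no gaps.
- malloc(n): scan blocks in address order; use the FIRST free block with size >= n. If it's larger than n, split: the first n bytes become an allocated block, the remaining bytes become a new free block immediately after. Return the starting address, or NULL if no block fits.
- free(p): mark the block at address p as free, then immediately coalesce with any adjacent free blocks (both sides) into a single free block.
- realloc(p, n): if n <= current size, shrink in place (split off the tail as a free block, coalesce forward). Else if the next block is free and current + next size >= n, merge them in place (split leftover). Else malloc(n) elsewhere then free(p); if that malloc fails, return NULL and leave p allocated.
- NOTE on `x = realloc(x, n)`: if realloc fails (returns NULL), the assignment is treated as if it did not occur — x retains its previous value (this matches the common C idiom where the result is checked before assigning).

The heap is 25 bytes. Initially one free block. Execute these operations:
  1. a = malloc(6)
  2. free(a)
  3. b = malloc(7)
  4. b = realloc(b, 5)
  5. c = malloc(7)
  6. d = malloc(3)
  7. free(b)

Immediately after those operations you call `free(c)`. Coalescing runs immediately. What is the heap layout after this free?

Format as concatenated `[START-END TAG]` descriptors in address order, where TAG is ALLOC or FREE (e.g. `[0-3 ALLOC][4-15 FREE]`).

Op 1: a = malloc(6) -> a = 0; heap: [0-5 ALLOC][6-24 FREE]
Op 2: free(a) -> (freed a); heap: [0-24 FREE]
Op 3: b = malloc(7) -> b = 0; heap: [0-6 ALLOC][7-24 FREE]
Op 4: b = realloc(b, 5) -> b = 0; heap: [0-4 ALLOC][5-24 FREE]
Op 5: c = malloc(7) -> c = 5; heap: [0-4 ALLOC][5-11 ALLOC][12-24 FREE]
Op 6: d = malloc(3) -> d = 12; heap: [0-4 ALLOC][5-11 ALLOC][12-14 ALLOC][15-24 FREE]
Op 7: free(b) -> (freed b); heap: [0-4 FREE][5-11 ALLOC][12-14 ALLOC][15-24 FREE]
free(c): c = 5 -> block [5-11 ALLOC]; mark free, coalesce with adjacent free neighbors -> [0-11 FREE][12-14 ALLOC][15-24 FREE]

Answer: [0-11 FREE][12-14 ALLOC][15-24 FREE]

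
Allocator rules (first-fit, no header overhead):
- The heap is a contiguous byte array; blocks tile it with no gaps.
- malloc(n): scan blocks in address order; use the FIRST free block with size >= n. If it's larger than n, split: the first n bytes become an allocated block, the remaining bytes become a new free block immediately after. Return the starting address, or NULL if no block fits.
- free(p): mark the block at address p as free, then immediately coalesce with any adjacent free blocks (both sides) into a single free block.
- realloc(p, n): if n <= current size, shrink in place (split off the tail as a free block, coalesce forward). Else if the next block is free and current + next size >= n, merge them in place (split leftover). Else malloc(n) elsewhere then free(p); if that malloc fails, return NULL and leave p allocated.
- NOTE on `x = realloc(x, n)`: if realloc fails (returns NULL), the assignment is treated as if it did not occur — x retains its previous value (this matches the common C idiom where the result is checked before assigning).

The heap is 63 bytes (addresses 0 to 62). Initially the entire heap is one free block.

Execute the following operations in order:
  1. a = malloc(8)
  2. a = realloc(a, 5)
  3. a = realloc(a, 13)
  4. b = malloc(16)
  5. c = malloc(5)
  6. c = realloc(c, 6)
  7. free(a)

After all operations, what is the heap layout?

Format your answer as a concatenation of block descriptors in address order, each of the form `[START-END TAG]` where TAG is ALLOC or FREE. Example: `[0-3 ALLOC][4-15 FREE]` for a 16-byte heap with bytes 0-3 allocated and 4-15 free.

Answer: [0-12 FREE][13-28 ALLOC][29-34 ALLOC][35-62 FREE]

Derivation:
Op 1: a = malloc(8) -> a = 0; heap: [0-7 ALLOC][8-62 FREE]
Op 2: a = realloc(a, 5) -> a = 0; heap: [0-4 ALLOC][5-62 FREE]
Op 3: a = realloc(a, 13) -> a = 0; heap: [0-12 ALLOC][13-62 FREE]
Op 4: b = malloc(16) -> b = 13; heap: [0-12 ALLOC][13-28 ALLOC][29-62 FREE]
Op 5: c = malloc(5) -> c = 29; heap: [0-12 ALLOC][13-28 ALLOC][29-33 ALLOC][34-62 FREE]
Op 6: c = realloc(c, 6) -> c = 29; heap: [0-12 ALLOC][13-28 ALLOC][29-34 ALLOC][35-62 FREE]
Op 7: free(a) -> (freed a); heap: [0-12 FREE][13-28 ALLOC][29-34 ALLOC][35-62 FREE]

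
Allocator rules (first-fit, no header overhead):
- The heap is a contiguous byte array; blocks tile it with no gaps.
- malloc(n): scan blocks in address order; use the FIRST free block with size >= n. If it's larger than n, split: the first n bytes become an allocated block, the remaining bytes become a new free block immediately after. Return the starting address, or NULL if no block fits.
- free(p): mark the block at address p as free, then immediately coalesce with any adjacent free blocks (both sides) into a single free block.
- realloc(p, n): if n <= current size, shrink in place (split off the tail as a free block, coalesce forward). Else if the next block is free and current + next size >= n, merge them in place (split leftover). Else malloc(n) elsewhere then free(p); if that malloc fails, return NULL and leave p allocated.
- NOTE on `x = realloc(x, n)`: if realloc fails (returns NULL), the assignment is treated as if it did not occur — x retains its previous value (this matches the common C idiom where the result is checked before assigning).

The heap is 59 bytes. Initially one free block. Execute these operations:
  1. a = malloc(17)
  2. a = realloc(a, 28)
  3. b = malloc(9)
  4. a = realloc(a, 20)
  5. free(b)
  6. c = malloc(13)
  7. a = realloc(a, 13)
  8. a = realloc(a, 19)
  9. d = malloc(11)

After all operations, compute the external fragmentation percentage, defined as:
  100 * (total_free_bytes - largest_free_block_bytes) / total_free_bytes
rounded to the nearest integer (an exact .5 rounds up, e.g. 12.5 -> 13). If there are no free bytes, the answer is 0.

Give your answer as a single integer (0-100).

Op 1: a = malloc(17) -> a = 0; heap: [0-16 ALLOC][17-58 FREE]
Op 2: a = realloc(a, 28) -> a = 0; heap: [0-27 ALLOC][28-58 FREE]
Op 3: b = malloc(9) -> b = 28; heap: [0-27 ALLOC][28-36 ALLOC][37-58 FREE]
Op 4: a = realloc(a, 20) -> a = 0; heap: [0-19 ALLOC][20-27 FREE][28-36 ALLOC][37-58 FREE]
Op 5: free(b) -> (freed b); heap: [0-19 ALLOC][20-58 FREE]
Op 6: c = malloc(13) -> c = 20; heap: [0-19 ALLOC][20-32 ALLOC][33-58 FREE]
Op 7: a = realloc(a, 13) -> a = 0; heap: [0-12 ALLOC][13-19 FREE][20-32 ALLOC][33-58 FREE]
Op 8: a = realloc(a, 19) -> a = 0; heap: [0-18 ALLOC][19-19 FREE][20-32 ALLOC][33-58 FREE]
Op 9: d = malloc(11) -> d = 33; heap: [0-18 ALLOC][19-19 FREE][20-32 ALLOC][33-43 ALLOC][44-58 FREE]
Free blocks: [1 15] total_free=16 largest=15 -> 100*(16-15)/16 = 100/16 = 6.25 -> rounds to 6

Answer: 6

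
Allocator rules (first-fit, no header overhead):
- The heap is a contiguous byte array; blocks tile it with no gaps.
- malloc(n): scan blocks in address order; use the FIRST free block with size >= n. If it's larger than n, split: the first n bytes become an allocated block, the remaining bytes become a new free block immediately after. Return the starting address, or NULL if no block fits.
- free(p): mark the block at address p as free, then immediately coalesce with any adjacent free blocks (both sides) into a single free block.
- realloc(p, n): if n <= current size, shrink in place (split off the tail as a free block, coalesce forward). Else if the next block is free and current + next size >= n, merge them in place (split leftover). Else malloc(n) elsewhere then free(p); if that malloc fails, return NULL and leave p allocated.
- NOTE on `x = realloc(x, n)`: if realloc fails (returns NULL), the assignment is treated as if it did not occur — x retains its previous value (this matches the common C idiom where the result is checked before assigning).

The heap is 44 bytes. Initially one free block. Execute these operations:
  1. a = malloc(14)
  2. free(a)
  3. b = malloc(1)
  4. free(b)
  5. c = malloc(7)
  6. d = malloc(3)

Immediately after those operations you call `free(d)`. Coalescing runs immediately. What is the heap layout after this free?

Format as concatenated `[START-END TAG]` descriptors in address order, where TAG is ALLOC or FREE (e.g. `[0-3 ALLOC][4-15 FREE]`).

Op 1: a = malloc(14) -> a = 0; heap: [0-13 ALLOC][14-43 FREE]
Op 2: free(a) -> (freed a); heap: [0-43 FREE]
Op 3: b = malloc(1) -> b = 0; heap: [0-0 ALLOC][1-43 FREE]
Op 4: free(b) -> (freed b); heap: [0-43 FREE]
Op 5: c = malloc(7) -> c = 0; heap: [0-6 ALLOC][7-43 FREE]
Op 6: d = malloc(3) -> d = 7; heap: [0-6 ALLOC][7-9 ALLOC][10-43 FREE]
free(d): d = 7 -> block [7-9 ALLOC]; mark free, coalesce with adjacent free neighbors -> [0-6 ALLOC][7-43 FREE]

Answer: [0-6 ALLOC][7-43 FREE]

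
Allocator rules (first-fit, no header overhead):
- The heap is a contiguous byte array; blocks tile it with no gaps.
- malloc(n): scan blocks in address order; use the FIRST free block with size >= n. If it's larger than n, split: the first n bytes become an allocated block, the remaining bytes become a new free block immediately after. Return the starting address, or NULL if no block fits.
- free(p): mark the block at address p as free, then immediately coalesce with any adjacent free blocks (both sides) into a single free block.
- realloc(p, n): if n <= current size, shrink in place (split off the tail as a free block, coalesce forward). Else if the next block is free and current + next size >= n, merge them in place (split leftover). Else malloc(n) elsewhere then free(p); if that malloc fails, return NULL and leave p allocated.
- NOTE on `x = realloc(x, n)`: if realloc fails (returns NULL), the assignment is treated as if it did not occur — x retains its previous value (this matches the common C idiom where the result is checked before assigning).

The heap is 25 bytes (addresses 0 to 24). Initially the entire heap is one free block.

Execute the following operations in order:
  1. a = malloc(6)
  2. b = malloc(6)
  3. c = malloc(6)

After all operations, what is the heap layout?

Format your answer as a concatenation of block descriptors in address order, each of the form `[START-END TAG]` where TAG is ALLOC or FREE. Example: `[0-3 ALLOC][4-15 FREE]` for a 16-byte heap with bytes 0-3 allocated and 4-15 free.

Answer: [0-5 ALLOC][6-11 ALLOC][12-17 ALLOC][18-24 FREE]

Derivation:
Op 1: a = malloc(6) -> a = 0; heap: [0-5 ALLOC][6-24 FREE]
Op 2: b = malloc(6) -> b = 6; heap: [0-5 ALLOC][6-11 ALLOC][12-24 FREE]
Op 3: c = malloc(6) -> c = 12; heap: [0-5 ALLOC][6-11 ALLOC][12-17 ALLOC][18-24 FREE]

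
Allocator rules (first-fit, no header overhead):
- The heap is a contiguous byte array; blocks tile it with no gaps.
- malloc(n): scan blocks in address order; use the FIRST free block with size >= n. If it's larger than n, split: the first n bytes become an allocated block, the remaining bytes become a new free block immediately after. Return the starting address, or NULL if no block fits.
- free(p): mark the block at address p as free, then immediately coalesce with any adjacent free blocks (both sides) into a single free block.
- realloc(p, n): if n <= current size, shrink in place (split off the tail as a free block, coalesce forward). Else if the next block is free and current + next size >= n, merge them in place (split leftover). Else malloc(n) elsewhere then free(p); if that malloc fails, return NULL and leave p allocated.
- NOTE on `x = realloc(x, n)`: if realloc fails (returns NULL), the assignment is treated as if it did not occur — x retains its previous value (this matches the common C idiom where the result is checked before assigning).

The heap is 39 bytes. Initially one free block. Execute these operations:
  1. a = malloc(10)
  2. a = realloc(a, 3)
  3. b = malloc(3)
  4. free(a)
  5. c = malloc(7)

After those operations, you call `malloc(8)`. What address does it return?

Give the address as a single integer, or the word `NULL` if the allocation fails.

Op 1: a = malloc(10) -> a = 0; heap: [0-9 ALLOC][10-38 FREE]
Op 2: a = realloc(a, 3) -> a = 0; heap: [0-2 ALLOC][3-38 FREE]
Op 3: b = malloc(3) -> b = 3; heap: [0-2 ALLOC][3-5 ALLOC][6-38 FREE]
Op 4: free(a) -> (freed a); heap: [0-2 FREE][3-5 ALLOC][6-38 FREE]
Op 5: c = malloc(7) -> c = 6; heap: [0-2 FREE][3-5 ALLOC][6-12 ALLOC][13-38 FREE]
malloc(8): first-fit scan over [0-2 FREE][3-5 ALLOC][6-12 ALLOC][13-38 FREE] -> 13

Answer: 13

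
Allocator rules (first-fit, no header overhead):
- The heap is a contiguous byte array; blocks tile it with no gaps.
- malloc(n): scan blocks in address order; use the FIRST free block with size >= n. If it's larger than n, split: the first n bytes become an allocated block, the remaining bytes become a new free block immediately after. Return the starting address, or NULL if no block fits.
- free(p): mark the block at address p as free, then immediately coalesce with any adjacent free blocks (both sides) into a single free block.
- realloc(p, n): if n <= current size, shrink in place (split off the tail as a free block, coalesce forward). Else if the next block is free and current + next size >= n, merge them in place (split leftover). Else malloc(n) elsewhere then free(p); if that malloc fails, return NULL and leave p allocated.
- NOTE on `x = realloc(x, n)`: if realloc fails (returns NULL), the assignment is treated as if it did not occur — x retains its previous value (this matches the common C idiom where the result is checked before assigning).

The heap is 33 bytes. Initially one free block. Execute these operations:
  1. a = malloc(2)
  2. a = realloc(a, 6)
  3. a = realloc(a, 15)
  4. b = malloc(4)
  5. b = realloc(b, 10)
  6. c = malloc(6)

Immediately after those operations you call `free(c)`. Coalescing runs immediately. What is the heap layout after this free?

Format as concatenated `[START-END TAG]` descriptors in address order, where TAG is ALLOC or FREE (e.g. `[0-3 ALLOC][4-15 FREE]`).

Answer: [0-14 ALLOC][15-24 ALLOC][25-32 FREE]

Derivation:
Op 1: a = malloc(2) -> a = 0; heap: [0-1 ALLOC][2-32 FREE]
Op 2: a = realloc(a, 6) -> a = 0; heap: [0-5 ALLOC][6-32 FREE]
Op 3: a = realloc(a, 15) -> a = 0; heap: [0-14 ALLOC][15-32 FREE]
Op 4: b = malloc(4) -> b = 15; heap: [0-14 ALLOC][15-18 ALLOC][19-32 FREE]
Op 5: b = realloc(b, 10) -> b = 15; heap: [0-14 ALLOC][15-24 ALLOC][25-32 FREE]
Op 6: c = malloc(6) -> c = 25; heap: [0-14 ALLOC][15-24 ALLOC][25-30 ALLOC][31-32 FREE]
free(c): c = 25 -> block [25-30 ALLOC]; mark free, coalesce with adjacent free neighbors -> [0-14 ALLOC][15-24 ALLOC][25-32 FREE]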